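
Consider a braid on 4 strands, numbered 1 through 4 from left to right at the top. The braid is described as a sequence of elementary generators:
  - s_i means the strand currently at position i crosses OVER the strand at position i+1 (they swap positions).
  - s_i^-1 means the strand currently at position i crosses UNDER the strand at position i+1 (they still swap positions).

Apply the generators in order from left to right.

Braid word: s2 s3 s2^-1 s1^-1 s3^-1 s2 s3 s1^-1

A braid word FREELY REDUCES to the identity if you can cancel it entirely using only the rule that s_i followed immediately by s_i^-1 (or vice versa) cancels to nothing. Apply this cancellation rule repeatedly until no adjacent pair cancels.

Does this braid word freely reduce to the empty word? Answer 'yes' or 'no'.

Answer: no

Derivation:
Gen 1 (s2): push. Stack: [s2]
Gen 2 (s3): push. Stack: [s2 s3]
Gen 3 (s2^-1): push. Stack: [s2 s3 s2^-1]
Gen 4 (s1^-1): push. Stack: [s2 s3 s2^-1 s1^-1]
Gen 5 (s3^-1): push. Stack: [s2 s3 s2^-1 s1^-1 s3^-1]
Gen 6 (s2): push. Stack: [s2 s3 s2^-1 s1^-1 s3^-1 s2]
Gen 7 (s3): push. Stack: [s2 s3 s2^-1 s1^-1 s3^-1 s2 s3]
Gen 8 (s1^-1): push. Stack: [s2 s3 s2^-1 s1^-1 s3^-1 s2 s3 s1^-1]
Reduced word: s2 s3 s2^-1 s1^-1 s3^-1 s2 s3 s1^-1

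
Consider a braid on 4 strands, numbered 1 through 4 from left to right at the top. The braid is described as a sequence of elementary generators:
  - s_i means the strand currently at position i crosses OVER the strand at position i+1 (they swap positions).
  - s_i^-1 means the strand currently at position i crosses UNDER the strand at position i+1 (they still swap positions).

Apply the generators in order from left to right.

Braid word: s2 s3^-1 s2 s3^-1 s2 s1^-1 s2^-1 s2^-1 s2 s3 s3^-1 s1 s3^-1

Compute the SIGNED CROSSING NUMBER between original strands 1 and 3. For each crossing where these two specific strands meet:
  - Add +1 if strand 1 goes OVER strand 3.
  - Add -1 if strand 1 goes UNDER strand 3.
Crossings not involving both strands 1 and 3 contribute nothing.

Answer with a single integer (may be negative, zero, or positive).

Answer: 1

Derivation:
Gen 1: crossing 2x3. Both 1&3? no. Sum: 0
Gen 2: crossing 2x4. Both 1&3? no. Sum: 0
Gen 3: crossing 3x4. Both 1&3? no. Sum: 0
Gen 4: crossing 3x2. Both 1&3? no. Sum: 0
Gen 5: crossing 4x2. Both 1&3? no. Sum: 0
Gen 6: crossing 1x2. Both 1&3? no. Sum: 0
Gen 7: crossing 1x4. Both 1&3? no. Sum: 0
Gen 8: crossing 4x1. Both 1&3? no. Sum: 0
Gen 9: crossing 1x4. Both 1&3? no. Sum: 0
Gen 10: 1 over 3. Both 1&3? yes. Contrib: +1. Sum: 1
Gen 11: 3 under 1. Both 1&3? yes. Contrib: +1. Sum: 2
Gen 12: crossing 2x4. Both 1&3? no. Sum: 2
Gen 13: 1 under 3. Both 1&3? yes. Contrib: -1. Sum: 1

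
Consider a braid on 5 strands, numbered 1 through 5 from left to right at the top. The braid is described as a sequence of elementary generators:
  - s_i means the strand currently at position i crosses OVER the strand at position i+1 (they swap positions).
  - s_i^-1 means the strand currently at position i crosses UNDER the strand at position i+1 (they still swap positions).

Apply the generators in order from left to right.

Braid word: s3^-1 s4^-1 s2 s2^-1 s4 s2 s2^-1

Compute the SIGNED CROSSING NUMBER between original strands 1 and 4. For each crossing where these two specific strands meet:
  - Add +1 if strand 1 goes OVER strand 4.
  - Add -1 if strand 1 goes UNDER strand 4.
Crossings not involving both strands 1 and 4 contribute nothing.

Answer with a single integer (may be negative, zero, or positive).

Gen 1: crossing 3x4. Both 1&4? no. Sum: 0
Gen 2: crossing 3x5. Both 1&4? no. Sum: 0
Gen 3: crossing 2x4. Both 1&4? no. Sum: 0
Gen 4: crossing 4x2. Both 1&4? no. Sum: 0
Gen 5: crossing 5x3. Both 1&4? no. Sum: 0
Gen 6: crossing 2x4. Both 1&4? no. Sum: 0
Gen 7: crossing 4x2. Both 1&4? no. Sum: 0

Answer: 0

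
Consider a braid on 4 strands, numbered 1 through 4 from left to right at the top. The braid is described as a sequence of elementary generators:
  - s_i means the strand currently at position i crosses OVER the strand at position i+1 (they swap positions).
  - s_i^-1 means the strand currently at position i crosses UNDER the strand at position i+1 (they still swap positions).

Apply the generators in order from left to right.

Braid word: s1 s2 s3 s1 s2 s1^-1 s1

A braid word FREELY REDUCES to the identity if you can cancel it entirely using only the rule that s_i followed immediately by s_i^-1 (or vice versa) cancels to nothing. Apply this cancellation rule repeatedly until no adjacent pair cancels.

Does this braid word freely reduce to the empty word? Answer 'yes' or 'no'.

Gen 1 (s1): push. Stack: [s1]
Gen 2 (s2): push. Stack: [s1 s2]
Gen 3 (s3): push. Stack: [s1 s2 s3]
Gen 4 (s1): push. Stack: [s1 s2 s3 s1]
Gen 5 (s2): push. Stack: [s1 s2 s3 s1 s2]
Gen 6 (s1^-1): push. Stack: [s1 s2 s3 s1 s2 s1^-1]
Gen 7 (s1): cancels prior s1^-1. Stack: [s1 s2 s3 s1 s2]
Reduced word: s1 s2 s3 s1 s2

Answer: no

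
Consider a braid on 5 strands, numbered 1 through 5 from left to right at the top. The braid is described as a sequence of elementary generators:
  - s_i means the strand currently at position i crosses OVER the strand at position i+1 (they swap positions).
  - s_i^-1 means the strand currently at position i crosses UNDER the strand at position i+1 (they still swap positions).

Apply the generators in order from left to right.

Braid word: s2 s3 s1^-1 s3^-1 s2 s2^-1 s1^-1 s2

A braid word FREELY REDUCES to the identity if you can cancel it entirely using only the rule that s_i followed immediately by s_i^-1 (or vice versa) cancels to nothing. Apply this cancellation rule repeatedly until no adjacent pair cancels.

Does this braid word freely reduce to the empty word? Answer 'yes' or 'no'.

Gen 1 (s2): push. Stack: [s2]
Gen 2 (s3): push. Stack: [s2 s3]
Gen 3 (s1^-1): push. Stack: [s2 s3 s1^-1]
Gen 4 (s3^-1): push. Stack: [s2 s3 s1^-1 s3^-1]
Gen 5 (s2): push. Stack: [s2 s3 s1^-1 s3^-1 s2]
Gen 6 (s2^-1): cancels prior s2. Stack: [s2 s3 s1^-1 s3^-1]
Gen 7 (s1^-1): push. Stack: [s2 s3 s1^-1 s3^-1 s1^-1]
Gen 8 (s2): push. Stack: [s2 s3 s1^-1 s3^-1 s1^-1 s2]
Reduced word: s2 s3 s1^-1 s3^-1 s1^-1 s2

Answer: no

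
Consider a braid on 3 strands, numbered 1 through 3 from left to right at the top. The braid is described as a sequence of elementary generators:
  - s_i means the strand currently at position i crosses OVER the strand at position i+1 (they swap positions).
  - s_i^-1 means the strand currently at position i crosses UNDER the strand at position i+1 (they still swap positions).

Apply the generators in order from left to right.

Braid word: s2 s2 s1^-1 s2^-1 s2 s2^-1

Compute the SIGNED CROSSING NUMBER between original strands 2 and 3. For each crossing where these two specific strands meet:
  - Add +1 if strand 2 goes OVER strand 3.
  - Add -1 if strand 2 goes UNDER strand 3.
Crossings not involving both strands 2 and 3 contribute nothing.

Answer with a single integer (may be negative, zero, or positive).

Answer: 0

Derivation:
Gen 1: 2 over 3. Both 2&3? yes. Contrib: +1. Sum: 1
Gen 2: 3 over 2. Both 2&3? yes. Contrib: -1. Sum: 0
Gen 3: crossing 1x2. Both 2&3? no. Sum: 0
Gen 4: crossing 1x3. Both 2&3? no. Sum: 0
Gen 5: crossing 3x1. Both 2&3? no. Sum: 0
Gen 6: crossing 1x3. Both 2&3? no. Sum: 0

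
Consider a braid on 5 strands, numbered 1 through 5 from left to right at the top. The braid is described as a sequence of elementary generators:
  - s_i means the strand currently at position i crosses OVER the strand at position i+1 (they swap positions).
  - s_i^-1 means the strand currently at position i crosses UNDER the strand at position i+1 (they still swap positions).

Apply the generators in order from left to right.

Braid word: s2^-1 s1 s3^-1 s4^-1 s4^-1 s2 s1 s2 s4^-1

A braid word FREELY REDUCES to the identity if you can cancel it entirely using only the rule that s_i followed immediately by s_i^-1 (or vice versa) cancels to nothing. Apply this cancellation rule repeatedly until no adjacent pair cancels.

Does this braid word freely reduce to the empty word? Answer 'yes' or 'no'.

Answer: no

Derivation:
Gen 1 (s2^-1): push. Stack: [s2^-1]
Gen 2 (s1): push. Stack: [s2^-1 s1]
Gen 3 (s3^-1): push. Stack: [s2^-1 s1 s3^-1]
Gen 4 (s4^-1): push. Stack: [s2^-1 s1 s3^-1 s4^-1]
Gen 5 (s4^-1): push. Stack: [s2^-1 s1 s3^-1 s4^-1 s4^-1]
Gen 6 (s2): push. Stack: [s2^-1 s1 s3^-1 s4^-1 s4^-1 s2]
Gen 7 (s1): push. Stack: [s2^-1 s1 s3^-1 s4^-1 s4^-1 s2 s1]
Gen 8 (s2): push. Stack: [s2^-1 s1 s3^-1 s4^-1 s4^-1 s2 s1 s2]
Gen 9 (s4^-1): push. Stack: [s2^-1 s1 s3^-1 s4^-1 s4^-1 s2 s1 s2 s4^-1]
Reduced word: s2^-1 s1 s3^-1 s4^-1 s4^-1 s2 s1 s2 s4^-1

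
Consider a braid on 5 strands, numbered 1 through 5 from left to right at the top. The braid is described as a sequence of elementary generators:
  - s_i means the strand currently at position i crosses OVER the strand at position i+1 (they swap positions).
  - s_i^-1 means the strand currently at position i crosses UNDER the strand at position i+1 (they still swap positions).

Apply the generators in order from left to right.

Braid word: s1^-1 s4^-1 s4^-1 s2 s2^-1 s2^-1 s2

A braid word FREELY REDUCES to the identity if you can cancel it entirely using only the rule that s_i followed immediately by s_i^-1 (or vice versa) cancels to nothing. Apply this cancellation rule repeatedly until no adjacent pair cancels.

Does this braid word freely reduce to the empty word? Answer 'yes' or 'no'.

Gen 1 (s1^-1): push. Stack: [s1^-1]
Gen 2 (s4^-1): push. Stack: [s1^-1 s4^-1]
Gen 3 (s4^-1): push. Stack: [s1^-1 s4^-1 s4^-1]
Gen 4 (s2): push. Stack: [s1^-1 s4^-1 s4^-1 s2]
Gen 5 (s2^-1): cancels prior s2. Stack: [s1^-1 s4^-1 s4^-1]
Gen 6 (s2^-1): push. Stack: [s1^-1 s4^-1 s4^-1 s2^-1]
Gen 7 (s2): cancels prior s2^-1. Stack: [s1^-1 s4^-1 s4^-1]
Reduced word: s1^-1 s4^-1 s4^-1

Answer: no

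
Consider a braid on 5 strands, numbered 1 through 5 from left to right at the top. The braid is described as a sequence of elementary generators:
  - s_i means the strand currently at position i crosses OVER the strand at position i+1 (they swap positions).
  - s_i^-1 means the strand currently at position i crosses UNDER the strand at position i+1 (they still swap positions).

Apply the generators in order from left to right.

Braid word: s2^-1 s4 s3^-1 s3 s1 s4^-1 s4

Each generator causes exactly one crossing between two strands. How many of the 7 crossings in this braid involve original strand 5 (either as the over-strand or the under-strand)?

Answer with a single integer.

Answer: 5

Derivation:
Gen 1: crossing 2x3. Involves strand 5? no. Count so far: 0
Gen 2: crossing 4x5. Involves strand 5? yes. Count so far: 1
Gen 3: crossing 2x5. Involves strand 5? yes. Count so far: 2
Gen 4: crossing 5x2. Involves strand 5? yes. Count so far: 3
Gen 5: crossing 1x3. Involves strand 5? no. Count so far: 3
Gen 6: crossing 5x4. Involves strand 5? yes. Count so far: 4
Gen 7: crossing 4x5. Involves strand 5? yes. Count so far: 5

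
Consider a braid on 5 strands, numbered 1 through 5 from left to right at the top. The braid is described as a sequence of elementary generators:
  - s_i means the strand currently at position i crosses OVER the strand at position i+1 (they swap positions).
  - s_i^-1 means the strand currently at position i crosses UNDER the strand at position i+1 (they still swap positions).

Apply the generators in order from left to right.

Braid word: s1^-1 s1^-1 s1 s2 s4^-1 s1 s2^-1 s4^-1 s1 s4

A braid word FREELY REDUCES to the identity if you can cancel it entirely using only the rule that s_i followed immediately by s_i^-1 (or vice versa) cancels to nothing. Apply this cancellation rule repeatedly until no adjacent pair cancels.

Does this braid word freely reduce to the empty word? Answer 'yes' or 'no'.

Gen 1 (s1^-1): push. Stack: [s1^-1]
Gen 2 (s1^-1): push. Stack: [s1^-1 s1^-1]
Gen 3 (s1): cancels prior s1^-1. Stack: [s1^-1]
Gen 4 (s2): push. Stack: [s1^-1 s2]
Gen 5 (s4^-1): push. Stack: [s1^-1 s2 s4^-1]
Gen 6 (s1): push. Stack: [s1^-1 s2 s4^-1 s1]
Gen 7 (s2^-1): push. Stack: [s1^-1 s2 s4^-1 s1 s2^-1]
Gen 8 (s4^-1): push. Stack: [s1^-1 s2 s4^-1 s1 s2^-1 s4^-1]
Gen 9 (s1): push. Stack: [s1^-1 s2 s4^-1 s1 s2^-1 s4^-1 s1]
Gen 10 (s4): push. Stack: [s1^-1 s2 s4^-1 s1 s2^-1 s4^-1 s1 s4]
Reduced word: s1^-1 s2 s4^-1 s1 s2^-1 s4^-1 s1 s4

Answer: no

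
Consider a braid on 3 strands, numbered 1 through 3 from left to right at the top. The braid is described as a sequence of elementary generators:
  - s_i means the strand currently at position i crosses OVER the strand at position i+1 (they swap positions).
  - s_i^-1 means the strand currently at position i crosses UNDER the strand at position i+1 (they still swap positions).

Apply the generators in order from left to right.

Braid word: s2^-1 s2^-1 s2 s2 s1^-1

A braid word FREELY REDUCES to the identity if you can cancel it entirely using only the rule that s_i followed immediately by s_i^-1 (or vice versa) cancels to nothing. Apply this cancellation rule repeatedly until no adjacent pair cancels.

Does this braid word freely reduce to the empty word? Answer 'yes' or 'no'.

Gen 1 (s2^-1): push. Stack: [s2^-1]
Gen 2 (s2^-1): push. Stack: [s2^-1 s2^-1]
Gen 3 (s2): cancels prior s2^-1. Stack: [s2^-1]
Gen 4 (s2): cancels prior s2^-1. Stack: []
Gen 5 (s1^-1): push. Stack: [s1^-1]
Reduced word: s1^-1

Answer: no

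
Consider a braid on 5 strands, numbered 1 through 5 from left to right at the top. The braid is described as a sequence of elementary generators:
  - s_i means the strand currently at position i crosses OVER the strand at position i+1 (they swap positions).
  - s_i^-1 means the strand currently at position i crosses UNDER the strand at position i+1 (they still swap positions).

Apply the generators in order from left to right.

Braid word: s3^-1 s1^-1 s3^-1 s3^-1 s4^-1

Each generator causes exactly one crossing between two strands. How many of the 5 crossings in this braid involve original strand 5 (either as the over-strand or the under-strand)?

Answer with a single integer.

Answer: 1

Derivation:
Gen 1: crossing 3x4. Involves strand 5? no. Count so far: 0
Gen 2: crossing 1x2. Involves strand 5? no. Count so far: 0
Gen 3: crossing 4x3. Involves strand 5? no. Count so far: 0
Gen 4: crossing 3x4. Involves strand 5? no. Count so far: 0
Gen 5: crossing 3x5. Involves strand 5? yes. Count so far: 1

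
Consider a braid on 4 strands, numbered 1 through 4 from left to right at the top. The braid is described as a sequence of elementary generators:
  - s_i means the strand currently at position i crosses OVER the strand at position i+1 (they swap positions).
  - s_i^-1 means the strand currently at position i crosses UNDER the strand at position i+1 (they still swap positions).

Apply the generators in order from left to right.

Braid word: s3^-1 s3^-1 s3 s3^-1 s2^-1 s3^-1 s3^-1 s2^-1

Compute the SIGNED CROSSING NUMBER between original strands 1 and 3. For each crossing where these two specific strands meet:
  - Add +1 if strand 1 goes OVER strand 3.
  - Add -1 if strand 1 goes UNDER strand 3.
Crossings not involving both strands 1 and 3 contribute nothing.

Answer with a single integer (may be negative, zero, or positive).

Answer: 0

Derivation:
Gen 1: crossing 3x4. Both 1&3? no. Sum: 0
Gen 2: crossing 4x3. Both 1&3? no. Sum: 0
Gen 3: crossing 3x4. Both 1&3? no. Sum: 0
Gen 4: crossing 4x3. Both 1&3? no. Sum: 0
Gen 5: crossing 2x3. Both 1&3? no. Sum: 0
Gen 6: crossing 2x4. Both 1&3? no. Sum: 0
Gen 7: crossing 4x2. Both 1&3? no. Sum: 0
Gen 8: crossing 3x2. Both 1&3? no. Sum: 0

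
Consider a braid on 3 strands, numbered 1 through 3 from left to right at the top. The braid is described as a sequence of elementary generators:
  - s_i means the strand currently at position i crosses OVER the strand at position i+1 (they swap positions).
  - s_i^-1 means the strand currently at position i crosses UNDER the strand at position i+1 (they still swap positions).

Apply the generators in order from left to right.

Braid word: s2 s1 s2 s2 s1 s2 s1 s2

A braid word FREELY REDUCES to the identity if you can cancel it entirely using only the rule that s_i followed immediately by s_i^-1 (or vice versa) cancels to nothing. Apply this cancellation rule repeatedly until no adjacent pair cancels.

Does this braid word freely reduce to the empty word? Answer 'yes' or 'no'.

Answer: no

Derivation:
Gen 1 (s2): push. Stack: [s2]
Gen 2 (s1): push. Stack: [s2 s1]
Gen 3 (s2): push. Stack: [s2 s1 s2]
Gen 4 (s2): push. Stack: [s2 s1 s2 s2]
Gen 5 (s1): push. Stack: [s2 s1 s2 s2 s1]
Gen 6 (s2): push. Stack: [s2 s1 s2 s2 s1 s2]
Gen 7 (s1): push. Stack: [s2 s1 s2 s2 s1 s2 s1]
Gen 8 (s2): push. Stack: [s2 s1 s2 s2 s1 s2 s1 s2]
Reduced word: s2 s1 s2 s2 s1 s2 s1 s2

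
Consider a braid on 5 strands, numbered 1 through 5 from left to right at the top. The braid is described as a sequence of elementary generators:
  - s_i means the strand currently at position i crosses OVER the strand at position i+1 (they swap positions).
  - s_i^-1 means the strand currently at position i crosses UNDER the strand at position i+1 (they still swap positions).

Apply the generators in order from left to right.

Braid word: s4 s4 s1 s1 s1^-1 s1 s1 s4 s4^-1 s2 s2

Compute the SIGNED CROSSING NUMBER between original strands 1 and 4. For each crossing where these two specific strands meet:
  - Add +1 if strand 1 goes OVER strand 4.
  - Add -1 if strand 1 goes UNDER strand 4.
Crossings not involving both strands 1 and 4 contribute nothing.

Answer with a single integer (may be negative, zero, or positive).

Answer: 0

Derivation:
Gen 1: crossing 4x5. Both 1&4? no. Sum: 0
Gen 2: crossing 5x4. Both 1&4? no. Sum: 0
Gen 3: crossing 1x2. Both 1&4? no. Sum: 0
Gen 4: crossing 2x1. Both 1&4? no. Sum: 0
Gen 5: crossing 1x2. Both 1&4? no. Sum: 0
Gen 6: crossing 2x1. Both 1&4? no. Sum: 0
Gen 7: crossing 1x2. Both 1&4? no. Sum: 0
Gen 8: crossing 4x5. Both 1&4? no. Sum: 0
Gen 9: crossing 5x4. Both 1&4? no. Sum: 0
Gen 10: crossing 1x3. Both 1&4? no. Sum: 0
Gen 11: crossing 3x1. Both 1&4? no. Sum: 0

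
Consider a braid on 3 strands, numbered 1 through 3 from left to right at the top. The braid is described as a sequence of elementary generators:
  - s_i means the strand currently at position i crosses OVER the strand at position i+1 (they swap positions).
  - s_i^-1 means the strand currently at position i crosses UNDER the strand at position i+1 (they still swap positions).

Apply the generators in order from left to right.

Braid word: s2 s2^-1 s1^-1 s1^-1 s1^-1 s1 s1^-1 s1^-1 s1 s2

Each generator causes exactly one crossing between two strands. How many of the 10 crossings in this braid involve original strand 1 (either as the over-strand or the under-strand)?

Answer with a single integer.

Answer: 8

Derivation:
Gen 1: crossing 2x3. Involves strand 1? no. Count so far: 0
Gen 2: crossing 3x2. Involves strand 1? no. Count so far: 0
Gen 3: crossing 1x2. Involves strand 1? yes. Count so far: 1
Gen 4: crossing 2x1. Involves strand 1? yes. Count so far: 2
Gen 5: crossing 1x2. Involves strand 1? yes. Count so far: 3
Gen 6: crossing 2x1. Involves strand 1? yes. Count so far: 4
Gen 7: crossing 1x2. Involves strand 1? yes. Count so far: 5
Gen 8: crossing 2x1. Involves strand 1? yes. Count so far: 6
Gen 9: crossing 1x2. Involves strand 1? yes. Count so far: 7
Gen 10: crossing 1x3. Involves strand 1? yes. Count so far: 8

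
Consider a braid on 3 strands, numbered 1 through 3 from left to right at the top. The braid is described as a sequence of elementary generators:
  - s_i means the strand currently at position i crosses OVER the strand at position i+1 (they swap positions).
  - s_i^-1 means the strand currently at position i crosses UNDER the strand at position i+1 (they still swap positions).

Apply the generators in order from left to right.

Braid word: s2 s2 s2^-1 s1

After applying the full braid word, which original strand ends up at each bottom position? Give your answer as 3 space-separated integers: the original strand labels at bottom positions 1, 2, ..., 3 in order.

Gen 1 (s2): strand 2 crosses over strand 3. Perm now: [1 3 2]
Gen 2 (s2): strand 3 crosses over strand 2. Perm now: [1 2 3]
Gen 3 (s2^-1): strand 2 crosses under strand 3. Perm now: [1 3 2]
Gen 4 (s1): strand 1 crosses over strand 3. Perm now: [3 1 2]

Answer: 3 1 2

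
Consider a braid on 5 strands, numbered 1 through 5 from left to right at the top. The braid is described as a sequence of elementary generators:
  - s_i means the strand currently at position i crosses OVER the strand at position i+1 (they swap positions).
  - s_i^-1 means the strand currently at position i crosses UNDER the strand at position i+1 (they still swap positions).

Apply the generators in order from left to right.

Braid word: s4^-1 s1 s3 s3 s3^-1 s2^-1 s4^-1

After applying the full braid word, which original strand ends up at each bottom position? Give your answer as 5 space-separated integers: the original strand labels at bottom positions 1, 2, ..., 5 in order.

Answer: 2 5 1 4 3

Derivation:
Gen 1 (s4^-1): strand 4 crosses under strand 5. Perm now: [1 2 3 5 4]
Gen 2 (s1): strand 1 crosses over strand 2. Perm now: [2 1 3 5 4]
Gen 3 (s3): strand 3 crosses over strand 5. Perm now: [2 1 5 3 4]
Gen 4 (s3): strand 5 crosses over strand 3. Perm now: [2 1 3 5 4]
Gen 5 (s3^-1): strand 3 crosses under strand 5. Perm now: [2 1 5 3 4]
Gen 6 (s2^-1): strand 1 crosses under strand 5. Perm now: [2 5 1 3 4]
Gen 7 (s4^-1): strand 3 crosses under strand 4. Perm now: [2 5 1 4 3]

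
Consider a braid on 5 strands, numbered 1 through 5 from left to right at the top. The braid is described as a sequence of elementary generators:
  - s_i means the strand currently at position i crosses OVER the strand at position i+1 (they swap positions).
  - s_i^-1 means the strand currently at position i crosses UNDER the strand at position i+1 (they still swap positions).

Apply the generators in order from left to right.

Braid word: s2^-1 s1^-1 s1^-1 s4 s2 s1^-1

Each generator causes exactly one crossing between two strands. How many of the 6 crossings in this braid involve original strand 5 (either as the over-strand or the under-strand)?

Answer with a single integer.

Answer: 1

Derivation:
Gen 1: crossing 2x3. Involves strand 5? no. Count so far: 0
Gen 2: crossing 1x3. Involves strand 5? no. Count so far: 0
Gen 3: crossing 3x1. Involves strand 5? no. Count so far: 0
Gen 4: crossing 4x5. Involves strand 5? yes. Count so far: 1
Gen 5: crossing 3x2. Involves strand 5? no. Count so far: 1
Gen 6: crossing 1x2. Involves strand 5? no. Count so far: 1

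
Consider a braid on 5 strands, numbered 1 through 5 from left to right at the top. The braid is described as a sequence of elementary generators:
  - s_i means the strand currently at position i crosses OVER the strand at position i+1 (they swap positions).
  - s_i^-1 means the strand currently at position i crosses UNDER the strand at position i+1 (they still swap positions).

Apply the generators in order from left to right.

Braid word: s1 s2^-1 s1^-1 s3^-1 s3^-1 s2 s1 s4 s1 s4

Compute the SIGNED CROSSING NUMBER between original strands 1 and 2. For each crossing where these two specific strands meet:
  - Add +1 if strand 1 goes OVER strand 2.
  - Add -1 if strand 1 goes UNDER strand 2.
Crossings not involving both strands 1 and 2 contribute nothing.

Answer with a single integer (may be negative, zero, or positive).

Answer: 0

Derivation:
Gen 1: 1 over 2. Both 1&2? yes. Contrib: +1. Sum: 1
Gen 2: crossing 1x3. Both 1&2? no. Sum: 1
Gen 3: crossing 2x3. Both 1&2? no. Sum: 1
Gen 4: crossing 1x4. Both 1&2? no. Sum: 1
Gen 5: crossing 4x1. Both 1&2? no. Sum: 1
Gen 6: 2 over 1. Both 1&2? yes. Contrib: -1. Sum: 0
Gen 7: crossing 3x1. Both 1&2? no. Sum: 0
Gen 8: crossing 4x5. Both 1&2? no. Sum: 0
Gen 9: crossing 1x3. Both 1&2? no. Sum: 0
Gen 10: crossing 5x4. Both 1&2? no. Sum: 0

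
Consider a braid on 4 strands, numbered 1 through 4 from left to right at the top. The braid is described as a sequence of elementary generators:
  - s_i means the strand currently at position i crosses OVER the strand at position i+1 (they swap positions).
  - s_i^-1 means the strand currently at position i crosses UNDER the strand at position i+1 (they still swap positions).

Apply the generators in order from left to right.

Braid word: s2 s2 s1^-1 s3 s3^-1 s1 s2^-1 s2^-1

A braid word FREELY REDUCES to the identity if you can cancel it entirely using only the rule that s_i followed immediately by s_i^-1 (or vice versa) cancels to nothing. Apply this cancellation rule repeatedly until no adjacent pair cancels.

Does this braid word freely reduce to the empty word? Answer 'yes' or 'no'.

Gen 1 (s2): push. Stack: [s2]
Gen 2 (s2): push. Stack: [s2 s2]
Gen 3 (s1^-1): push. Stack: [s2 s2 s1^-1]
Gen 4 (s3): push. Stack: [s2 s2 s1^-1 s3]
Gen 5 (s3^-1): cancels prior s3. Stack: [s2 s2 s1^-1]
Gen 6 (s1): cancels prior s1^-1. Stack: [s2 s2]
Gen 7 (s2^-1): cancels prior s2. Stack: [s2]
Gen 8 (s2^-1): cancels prior s2. Stack: []
Reduced word: (empty)

Answer: yes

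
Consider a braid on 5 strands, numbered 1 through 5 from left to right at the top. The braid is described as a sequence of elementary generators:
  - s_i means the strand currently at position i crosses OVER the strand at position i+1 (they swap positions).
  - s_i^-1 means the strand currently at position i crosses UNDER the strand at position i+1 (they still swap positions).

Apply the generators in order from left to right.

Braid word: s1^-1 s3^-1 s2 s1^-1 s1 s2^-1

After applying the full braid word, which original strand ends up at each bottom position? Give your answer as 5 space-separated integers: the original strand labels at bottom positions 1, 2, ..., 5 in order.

Gen 1 (s1^-1): strand 1 crosses under strand 2. Perm now: [2 1 3 4 5]
Gen 2 (s3^-1): strand 3 crosses under strand 4. Perm now: [2 1 4 3 5]
Gen 3 (s2): strand 1 crosses over strand 4. Perm now: [2 4 1 3 5]
Gen 4 (s1^-1): strand 2 crosses under strand 4. Perm now: [4 2 1 3 5]
Gen 5 (s1): strand 4 crosses over strand 2. Perm now: [2 4 1 3 5]
Gen 6 (s2^-1): strand 4 crosses under strand 1. Perm now: [2 1 4 3 5]

Answer: 2 1 4 3 5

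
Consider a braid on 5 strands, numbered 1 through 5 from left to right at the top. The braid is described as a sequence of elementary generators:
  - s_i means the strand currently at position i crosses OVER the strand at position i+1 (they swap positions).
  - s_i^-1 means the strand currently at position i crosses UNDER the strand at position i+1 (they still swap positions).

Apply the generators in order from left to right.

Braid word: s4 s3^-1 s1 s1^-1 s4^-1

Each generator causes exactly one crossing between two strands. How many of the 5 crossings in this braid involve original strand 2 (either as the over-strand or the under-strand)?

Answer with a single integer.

Gen 1: crossing 4x5. Involves strand 2? no. Count so far: 0
Gen 2: crossing 3x5. Involves strand 2? no. Count so far: 0
Gen 3: crossing 1x2. Involves strand 2? yes. Count so far: 1
Gen 4: crossing 2x1. Involves strand 2? yes. Count so far: 2
Gen 5: crossing 3x4. Involves strand 2? no. Count so far: 2

Answer: 2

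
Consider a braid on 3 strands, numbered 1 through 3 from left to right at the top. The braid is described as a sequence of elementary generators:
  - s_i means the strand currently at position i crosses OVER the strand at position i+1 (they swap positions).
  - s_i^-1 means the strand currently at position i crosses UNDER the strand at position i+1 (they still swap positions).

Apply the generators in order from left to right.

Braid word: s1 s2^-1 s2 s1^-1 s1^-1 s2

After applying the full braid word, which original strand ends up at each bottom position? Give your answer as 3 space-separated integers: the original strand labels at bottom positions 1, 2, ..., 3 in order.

Gen 1 (s1): strand 1 crosses over strand 2. Perm now: [2 1 3]
Gen 2 (s2^-1): strand 1 crosses under strand 3. Perm now: [2 3 1]
Gen 3 (s2): strand 3 crosses over strand 1. Perm now: [2 1 3]
Gen 4 (s1^-1): strand 2 crosses under strand 1. Perm now: [1 2 3]
Gen 5 (s1^-1): strand 1 crosses under strand 2. Perm now: [2 1 3]
Gen 6 (s2): strand 1 crosses over strand 3. Perm now: [2 3 1]

Answer: 2 3 1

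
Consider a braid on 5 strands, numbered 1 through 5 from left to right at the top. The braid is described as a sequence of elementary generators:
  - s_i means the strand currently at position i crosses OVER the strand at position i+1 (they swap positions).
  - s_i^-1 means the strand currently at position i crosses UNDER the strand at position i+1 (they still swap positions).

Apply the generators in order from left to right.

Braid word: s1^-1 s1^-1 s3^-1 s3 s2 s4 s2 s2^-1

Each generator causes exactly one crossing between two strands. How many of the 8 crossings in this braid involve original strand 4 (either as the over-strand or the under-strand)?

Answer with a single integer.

Gen 1: crossing 1x2. Involves strand 4? no. Count so far: 0
Gen 2: crossing 2x1. Involves strand 4? no. Count so far: 0
Gen 3: crossing 3x4. Involves strand 4? yes. Count so far: 1
Gen 4: crossing 4x3. Involves strand 4? yes. Count so far: 2
Gen 5: crossing 2x3. Involves strand 4? no. Count so far: 2
Gen 6: crossing 4x5. Involves strand 4? yes. Count so far: 3
Gen 7: crossing 3x2. Involves strand 4? no. Count so far: 3
Gen 8: crossing 2x3. Involves strand 4? no. Count so far: 3

Answer: 3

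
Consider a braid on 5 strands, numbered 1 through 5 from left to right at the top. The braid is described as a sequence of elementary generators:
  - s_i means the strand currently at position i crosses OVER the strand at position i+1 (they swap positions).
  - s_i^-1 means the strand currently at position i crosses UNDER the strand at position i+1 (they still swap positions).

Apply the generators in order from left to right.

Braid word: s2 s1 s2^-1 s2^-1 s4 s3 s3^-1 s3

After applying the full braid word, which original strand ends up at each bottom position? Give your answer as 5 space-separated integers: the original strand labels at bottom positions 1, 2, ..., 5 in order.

Gen 1 (s2): strand 2 crosses over strand 3. Perm now: [1 3 2 4 5]
Gen 2 (s1): strand 1 crosses over strand 3. Perm now: [3 1 2 4 5]
Gen 3 (s2^-1): strand 1 crosses under strand 2. Perm now: [3 2 1 4 5]
Gen 4 (s2^-1): strand 2 crosses under strand 1. Perm now: [3 1 2 4 5]
Gen 5 (s4): strand 4 crosses over strand 5. Perm now: [3 1 2 5 4]
Gen 6 (s3): strand 2 crosses over strand 5. Perm now: [3 1 5 2 4]
Gen 7 (s3^-1): strand 5 crosses under strand 2. Perm now: [3 1 2 5 4]
Gen 8 (s3): strand 2 crosses over strand 5. Perm now: [3 1 5 2 4]

Answer: 3 1 5 2 4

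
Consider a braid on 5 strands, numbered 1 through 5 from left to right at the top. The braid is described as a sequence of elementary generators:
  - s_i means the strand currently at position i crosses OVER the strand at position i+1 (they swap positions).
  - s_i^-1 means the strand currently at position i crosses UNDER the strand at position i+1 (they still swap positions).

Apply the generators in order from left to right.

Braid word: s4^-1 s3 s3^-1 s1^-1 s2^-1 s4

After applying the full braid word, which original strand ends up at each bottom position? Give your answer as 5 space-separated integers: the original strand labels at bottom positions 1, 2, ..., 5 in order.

Gen 1 (s4^-1): strand 4 crosses under strand 5. Perm now: [1 2 3 5 4]
Gen 2 (s3): strand 3 crosses over strand 5. Perm now: [1 2 5 3 4]
Gen 3 (s3^-1): strand 5 crosses under strand 3. Perm now: [1 2 3 5 4]
Gen 4 (s1^-1): strand 1 crosses under strand 2. Perm now: [2 1 3 5 4]
Gen 5 (s2^-1): strand 1 crosses under strand 3. Perm now: [2 3 1 5 4]
Gen 6 (s4): strand 5 crosses over strand 4. Perm now: [2 3 1 4 5]

Answer: 2 3 1 4 5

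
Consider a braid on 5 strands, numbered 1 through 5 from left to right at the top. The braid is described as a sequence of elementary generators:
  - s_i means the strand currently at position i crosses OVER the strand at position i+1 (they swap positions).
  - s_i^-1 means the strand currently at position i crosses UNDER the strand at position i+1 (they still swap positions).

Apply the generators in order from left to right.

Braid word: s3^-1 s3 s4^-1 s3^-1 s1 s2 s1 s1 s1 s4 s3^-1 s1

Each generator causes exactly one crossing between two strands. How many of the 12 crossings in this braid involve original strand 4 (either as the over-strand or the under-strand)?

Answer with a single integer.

Gen 1: crossing 3x4. Involves strand 4? yes. Count so far: 1
Gen 2: crossing 4x3. Involves strand 4? yes. Count so far: 2
Gen 3: crossing 4x5. Involves strand 4? yes. Count so far: 3
Gen 4: crossing 3x5. Involves strand 4? no. Count so far: 3
Gen 5: crossing 1x2. Involves strand 4? no. Count so far: 3
Gen 6: crossing 1x5. Involves strand 4? no. Count so far: 3
Gen 7: crossing 2x5. Involves strand 4? no. Count so far: 3
Gen 8: crossing 5x2. Involves strand 4? no. Count so far: 3
Gen 9: crossing 2x5. Involves strand 4? no. Count so far: 3
Gen 10: crossing 3x4. Involves strand 4? yes. Count so far: 4
Gen 11: crossing 1x4. Involves strand 4? yes. Count so far: 5
Gen 12: crossing 5x2. Involves strand 4? no. Count so far: 5

Answer: 5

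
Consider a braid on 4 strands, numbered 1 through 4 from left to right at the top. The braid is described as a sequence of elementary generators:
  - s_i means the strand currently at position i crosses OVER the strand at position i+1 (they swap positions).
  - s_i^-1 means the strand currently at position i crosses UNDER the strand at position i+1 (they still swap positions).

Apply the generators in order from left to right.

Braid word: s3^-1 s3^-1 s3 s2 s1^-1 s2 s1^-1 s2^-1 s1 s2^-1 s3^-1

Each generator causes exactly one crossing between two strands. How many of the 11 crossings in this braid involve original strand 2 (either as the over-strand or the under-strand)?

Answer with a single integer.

Gen 1: crossing 3x4. Involves strand 2? no. Count so far: 0
Gen 2: crossing 4x3. Involves strand 2? no. Count so far: 0
Gen 3: crossing 3x4. Involves strand 2? no. Count so far: 0
Gen 4: crossing 2x4. Involves strand 2? yes. Count so far: 1
Gen 5: crossing 1x4. Involves strand 2? no. Count so far: 1
Gen 6: crossing 1x2. Involves strand 2? yes. Count so far: 2
Gen 7: crossing 4x2. Involves strand 2? yes. Count so far: 3
Gen 8: crossing 4x1. Involves strand 2? no. Count so far: 3
Gen 9: crossing 2x1. Involves strand 2? yes. Count so far: 4
Gen 10: crossing 2x4. Involves strand 2? yes. Count so far: 5
Gen 11: crossing 2x3. Involves strand 2? yes. Count so far: 6

Answer: 6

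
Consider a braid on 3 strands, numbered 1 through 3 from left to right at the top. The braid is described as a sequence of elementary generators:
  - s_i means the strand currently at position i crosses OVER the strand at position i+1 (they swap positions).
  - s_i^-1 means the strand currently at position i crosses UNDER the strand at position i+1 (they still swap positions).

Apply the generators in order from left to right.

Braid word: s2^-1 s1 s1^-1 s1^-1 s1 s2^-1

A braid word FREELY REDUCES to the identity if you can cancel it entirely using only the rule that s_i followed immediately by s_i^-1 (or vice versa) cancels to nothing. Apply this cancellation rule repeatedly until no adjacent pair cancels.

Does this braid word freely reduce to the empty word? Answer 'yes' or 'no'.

Gen 1 (s2^-1): push. Stack: [s2^-1]
Gen 2 (s1): push. Stack: [s2^-1 s1]
Gen 3 (s1^-1): cancels prior s1. Stack: [s2^-1]
Gen 4 (s1^-1): push. Stack: [s2^-1 s1^-1]
Gen 5 (s1): cancels prior s1^-1. Stack: [s2^-1]
Gen 6 (s2^-1): push. Stack: [s2^-1 s2^-1]
Reduced word: s2^-1 s2^-1

Answer: no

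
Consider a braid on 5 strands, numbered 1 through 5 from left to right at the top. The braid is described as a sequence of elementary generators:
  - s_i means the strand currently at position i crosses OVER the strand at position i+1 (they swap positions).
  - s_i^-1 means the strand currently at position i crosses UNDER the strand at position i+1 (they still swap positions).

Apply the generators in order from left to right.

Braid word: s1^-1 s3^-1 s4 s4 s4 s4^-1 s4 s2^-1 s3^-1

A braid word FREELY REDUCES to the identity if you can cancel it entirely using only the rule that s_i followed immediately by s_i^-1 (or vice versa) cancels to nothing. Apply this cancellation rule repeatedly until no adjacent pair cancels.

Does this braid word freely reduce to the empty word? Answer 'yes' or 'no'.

Answer: no

Derivation:
Gen 1 (s1^-1): push. Stack: [s1^-1]
Gen 2 (s3^-1): push. Stack: [s1^-1 s3^-1]
Gen 3 (s4): push. Stack: [s1^-1 s3^-1 s4]
Gen 4 (s4): push. Stack: [s1^-1 s3^-1 s4 s4]
Gen 5 (s4): push. Stack: [s1^-1 s3^-1 s4 s4 s4]
Gen 6 (s4^-1): cancels prior s4. Stack: [s1^-1 s3^-1 s4 s4]
Gen 7 (s4): push. Stack: [s1^-1 s3^-1 s4 s4 s4]
Gen 8 (s2^-1): push. Stack: [s1^-1 s3^-1 s4 s4 s4 s2^-1]
Gen 9 (s3^-1): push. Stack: [s1^-1 s3^-1 s4 s4 s4 s2^-1 s3^-1]
Reduced word: s1^-1 s3^-1 s4 s4 s4 s2^-1 s3^-1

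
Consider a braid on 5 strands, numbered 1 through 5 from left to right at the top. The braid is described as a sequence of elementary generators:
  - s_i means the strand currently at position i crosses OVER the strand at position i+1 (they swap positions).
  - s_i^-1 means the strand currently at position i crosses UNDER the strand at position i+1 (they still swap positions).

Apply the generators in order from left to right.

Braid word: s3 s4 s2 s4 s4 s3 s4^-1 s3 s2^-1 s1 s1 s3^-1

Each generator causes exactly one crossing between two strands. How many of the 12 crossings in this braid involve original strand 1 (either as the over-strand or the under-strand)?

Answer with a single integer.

Gen 1: crossing 3x4. Involves strand 1? no. Count so far: 0
Gen 2: crossing 3x5. Involves strand 1? no. Count so far: 0
Gen 3: crossing 2x4. Involves strand 1? no. Count so far: 0
Gen 4: crossing 5x3. Involves strand 1? no. Count so far: 0
Gen 5: crossing 3x5. Involves strand 1? no. Count so far: 0
Gen 6: crossing 2x5. Involves strand 1? no. Count so far: 0
Gen 7: crossing 2x3. Involves strand 1? no. Count so far: 0
Gen 8: crossing 5x3. Involves strand 1? no. Count so far: 0
Gen 9: crossing 4x3. Involves strand 1? no. Count so far: 0
Gen 10: crossing 1x3. Involves strand 1? yes. Count so far: 1
Gen 11: crossing 3x1. Involves strand 1? yes. Count so far: 2
Gen 12: crossing 4x5. Involves strand 1? no. Count so far: 2

Answer: 2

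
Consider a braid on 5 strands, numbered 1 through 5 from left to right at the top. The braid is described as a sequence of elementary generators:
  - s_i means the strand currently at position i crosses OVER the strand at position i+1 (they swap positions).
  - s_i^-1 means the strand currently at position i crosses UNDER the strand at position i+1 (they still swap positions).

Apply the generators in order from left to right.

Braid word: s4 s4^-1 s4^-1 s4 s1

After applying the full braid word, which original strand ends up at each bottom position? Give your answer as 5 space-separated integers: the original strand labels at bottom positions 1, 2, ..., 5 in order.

Answer: 2 1 3 4 5

Derivation:
Gen 1 (s4): strand 4 crosses over strand 5. Perm now: [1 2 3 5 4]
Gen 2 (s4^-1): strand 5 crosses under strand 4. Perm now: [1 2 3 4 5]
Gen 3 (s4^-1): strand 4 crosses under strand 5. Perm now: [1 2 3 5 4]
Gen 4 (s4): strand 5 crosses over strand 4. Perm now: [1 2 3 4 5]
Gen 5 (s1): strand 1 crosses over strand 2. Perm now: [2 1 3 4 5]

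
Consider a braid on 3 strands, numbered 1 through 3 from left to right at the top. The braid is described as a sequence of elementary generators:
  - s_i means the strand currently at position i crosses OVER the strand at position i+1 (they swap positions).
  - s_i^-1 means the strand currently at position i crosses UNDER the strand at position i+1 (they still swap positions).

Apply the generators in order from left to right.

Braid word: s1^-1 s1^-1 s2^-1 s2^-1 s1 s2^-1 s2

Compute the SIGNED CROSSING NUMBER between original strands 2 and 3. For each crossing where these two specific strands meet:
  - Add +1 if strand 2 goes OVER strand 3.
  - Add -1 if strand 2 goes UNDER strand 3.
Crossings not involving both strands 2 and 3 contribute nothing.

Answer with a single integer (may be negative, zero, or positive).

Answer: 0

Derivation:
Gen 1: crossing 1x2. Both 2&3? no. Sum: 0
Gen 2: crossing 2x1. Both 2&3? no. Sum: 0
Gen 3: 2 under 3. Both 2&3? yes. Contrib: -1. Sum: -1
Gen 4: 3 under 2. Both 2&3? yes. Contrib: +1. Sum: 0
Gen 5: crossing 1x2. Both 2&3? no. Sum: 0
Gen 6: crossing 1x3. Both 2&3? no. Sum: 0
Gen 7: crossing 3x1. Both 2&3? no. Sum: 0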